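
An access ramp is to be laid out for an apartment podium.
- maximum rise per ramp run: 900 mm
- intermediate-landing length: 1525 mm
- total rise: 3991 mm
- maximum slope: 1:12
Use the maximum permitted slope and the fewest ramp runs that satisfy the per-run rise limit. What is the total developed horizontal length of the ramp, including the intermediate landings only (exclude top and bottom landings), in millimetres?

⌈3991/900⌉ = 5 ramp runs. That means 4 intermediate landings.
Horizontal run for 3991 mm of rise at 1:12 is 3991 × 12 = 47892 mm.
Intermediate landings: 4 × 1525 = 6100 mm.
Developed length = 47892 + 6100 = 53992 mm.

53992 mm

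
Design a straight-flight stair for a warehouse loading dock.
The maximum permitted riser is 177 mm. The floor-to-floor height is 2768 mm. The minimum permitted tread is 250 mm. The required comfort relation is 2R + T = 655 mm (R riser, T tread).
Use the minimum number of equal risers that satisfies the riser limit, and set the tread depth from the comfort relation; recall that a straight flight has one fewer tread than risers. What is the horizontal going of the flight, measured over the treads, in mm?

⌈2768/177⌉ = 16 risers.
Each riser is 2768/16 = 173 mm (≤ 177 mm).
T = 655 − 2·173 = 309 mm, which satisfies the 250 mm minimum.
Going = (16 − 1) × 309 = 4635 mm.

4635 mm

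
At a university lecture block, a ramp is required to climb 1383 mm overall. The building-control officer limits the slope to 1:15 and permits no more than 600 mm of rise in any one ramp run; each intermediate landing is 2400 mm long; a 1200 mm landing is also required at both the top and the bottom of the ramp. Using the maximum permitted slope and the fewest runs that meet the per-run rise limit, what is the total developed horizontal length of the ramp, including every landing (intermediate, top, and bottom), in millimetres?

27945 mm

1383 / 600 = 2.31, so 3 ramp runs are needed. That means 2 intermediate landings.
Horizontal run for 1383 mm of rise at 1:15 is 1383 × 15 = 20745 mm.
Intermediate landings: 2 × 2400 = 4800 mm.
Top and bottom landings: 2 × 1200 = 2400 mm.
Total = 20745 + 4800 + 2400 = 27945 mm.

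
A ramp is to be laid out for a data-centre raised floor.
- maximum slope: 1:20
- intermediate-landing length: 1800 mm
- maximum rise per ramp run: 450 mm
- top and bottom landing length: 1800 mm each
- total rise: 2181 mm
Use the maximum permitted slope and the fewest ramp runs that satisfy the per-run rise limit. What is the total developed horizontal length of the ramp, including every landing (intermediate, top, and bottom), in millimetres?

2181 / 450 = 4.847 → round up to 5 ramp runs. That means 4 intermediate landings.
Ramp run (horizontal) at 1:20: 2181 × 20 = 43620 mm.
4 intermediate landings contribute 4 × 1800 = 7200 mm.
Top and bottom landings: 2 × 1800 = 3600 mm.
Total = 43620 + 7200 + 3600 = 54420 mm.

54420 mm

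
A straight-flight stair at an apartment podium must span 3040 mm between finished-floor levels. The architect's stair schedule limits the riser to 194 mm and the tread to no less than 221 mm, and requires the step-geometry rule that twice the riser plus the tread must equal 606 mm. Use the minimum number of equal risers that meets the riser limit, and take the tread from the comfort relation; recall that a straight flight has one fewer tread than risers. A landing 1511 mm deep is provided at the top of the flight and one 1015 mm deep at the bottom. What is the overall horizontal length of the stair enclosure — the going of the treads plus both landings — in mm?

5916 mm

At most 194 each: 3040/194 = 15.67, giving 16 risers.
Each riser is 3040/16 = 190 mm (≤ 194 mm).
T = 606 − 2·190 = 226 mm, which satisfies the 221 mm minimum.
Treads = 16 − 1 = 15; going = 15 × 226 = 3390 mm.
Add landings: 3390 + 1511 + 1015 = 5916 mm.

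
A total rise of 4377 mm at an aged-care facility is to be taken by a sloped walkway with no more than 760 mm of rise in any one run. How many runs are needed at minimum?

4377 / 760 = 5.76, so 6 ramp runs are needed.

6 runs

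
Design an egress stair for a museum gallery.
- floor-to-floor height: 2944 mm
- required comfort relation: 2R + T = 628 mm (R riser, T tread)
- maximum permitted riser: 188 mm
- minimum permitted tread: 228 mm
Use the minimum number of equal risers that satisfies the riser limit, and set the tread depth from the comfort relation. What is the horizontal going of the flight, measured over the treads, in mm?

3900 mm

2944 / 188 = 15.660 → round up to 16 risers.
Each riser is 2944/16 = 184 mm (≤ 188 mm).
Tread T = 628 − 2 × 184 = 260 mm (≥ 228 mm).
Going = (16 − 1) × 260 = 3900 mm.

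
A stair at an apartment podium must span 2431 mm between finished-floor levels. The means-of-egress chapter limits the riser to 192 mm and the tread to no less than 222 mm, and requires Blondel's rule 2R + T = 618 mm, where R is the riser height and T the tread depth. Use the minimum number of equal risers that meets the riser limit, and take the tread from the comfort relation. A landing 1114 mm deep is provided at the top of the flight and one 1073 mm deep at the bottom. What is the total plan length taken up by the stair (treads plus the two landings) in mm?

At most 192 each: 2431/192 = 12.66, giving 13 risers.
Each riser is 2431/13 = 187 mm (≤ 192 mm).
From 2R + T = 618: T = 618 − 374 = 244 mm.
Going = (13 − 1) × 244 = 2928 mm.
Enclosure = 2928 + 1114 + 1073 = 5115 mm.

5115 mm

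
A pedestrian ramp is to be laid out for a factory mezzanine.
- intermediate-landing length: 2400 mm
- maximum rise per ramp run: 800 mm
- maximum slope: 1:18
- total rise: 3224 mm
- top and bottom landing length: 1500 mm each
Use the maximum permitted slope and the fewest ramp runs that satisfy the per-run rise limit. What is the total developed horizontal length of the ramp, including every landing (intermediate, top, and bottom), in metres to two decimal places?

⌈3224/800⌉ = 5 ramp runs. That means 4 intermediate landings.
Ramp run (horizontal) at 1:18: 3224 × 18 = 58032 mm.
Intermediate landings: 4 × 2400 = 9600 mm.
Top and bottom landings: 2 × 1500 = 3000 mm.
Total = 58032 + 9600 + 3000 = 70632 mm.
= 70.63 m.

70.63 m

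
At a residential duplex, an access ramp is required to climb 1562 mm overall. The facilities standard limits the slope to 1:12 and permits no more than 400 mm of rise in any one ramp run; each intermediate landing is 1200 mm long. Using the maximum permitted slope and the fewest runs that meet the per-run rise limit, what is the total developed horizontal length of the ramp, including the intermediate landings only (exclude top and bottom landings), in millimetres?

1562 / 400 = 3.905 → round up to 4 ramp runs. That means 3 intermediate landings.
Ramp run (horizontal) at 1:12: 1562 × 12 = 18744 mm.
3 intermediate landings contribute 3 × 1200 = 3600 mm.
Developed length = 18744 + 3600 = 22344 mm.

22344 mm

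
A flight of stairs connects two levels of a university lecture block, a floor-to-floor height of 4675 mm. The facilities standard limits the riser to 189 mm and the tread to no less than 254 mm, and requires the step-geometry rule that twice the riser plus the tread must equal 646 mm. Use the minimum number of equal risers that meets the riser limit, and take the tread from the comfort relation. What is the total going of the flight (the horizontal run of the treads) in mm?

4675 / 189 = 24.735 → round up to 25 risers.
Riser R = 4675 / 25 = 187 mm, within the 189 mm limit.
Tread T = 646 − 2 × 187 = 272 mm (≥ 254 mm).
Going = (25 − 1) × 272 = 6528 mm.

6528 mm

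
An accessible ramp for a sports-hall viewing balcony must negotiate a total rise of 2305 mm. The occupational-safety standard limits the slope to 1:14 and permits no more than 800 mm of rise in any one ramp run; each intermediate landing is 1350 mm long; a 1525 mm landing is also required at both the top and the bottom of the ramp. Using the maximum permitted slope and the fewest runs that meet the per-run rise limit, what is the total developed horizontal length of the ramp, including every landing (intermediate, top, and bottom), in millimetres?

At most 800 each: 2305/800 = 2.88, giving 3 ramp runs. That means 2 intermediate landings.
Ramp run (horizontal) at 1:14: 2305 × 14 = 32270 mm.
2 intermediate landings contribute 2 × 1350 = 2700 mm.
Top and bottom landings: 2 × 1525 = 3050 mm.
Total = 32270 + 2700 + 3050 = 38020 mm.

38020 mm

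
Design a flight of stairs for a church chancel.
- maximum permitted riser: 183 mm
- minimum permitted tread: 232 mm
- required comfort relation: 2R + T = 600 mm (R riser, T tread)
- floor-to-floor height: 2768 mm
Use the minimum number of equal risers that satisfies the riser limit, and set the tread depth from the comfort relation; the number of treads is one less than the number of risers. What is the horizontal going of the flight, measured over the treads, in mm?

3810 mm

2768 / 183 = 15.126 → round up to 16 risers.
Riser R = 2768 / 16 = 173 mm, within the 183 mm limit.
Tread T = 600 − 2 × 173 = 254 mm (≥ 232 mm).
16 risers give 15 treads; going = 15 × 254 = 3810 mm.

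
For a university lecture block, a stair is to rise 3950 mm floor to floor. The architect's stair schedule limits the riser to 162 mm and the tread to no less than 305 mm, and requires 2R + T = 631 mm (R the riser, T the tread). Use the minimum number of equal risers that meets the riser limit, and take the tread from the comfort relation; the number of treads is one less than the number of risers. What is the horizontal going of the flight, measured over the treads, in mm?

7560 mm

3950 / 162 = 24.38, so 25 risers are needed.
R = 3950 ÷ 25 = 158 mm.
From 2R + T = 631: T = 631 − 316 = 315 mm.
Going = (25 − 1) × 315 = 7560 mm.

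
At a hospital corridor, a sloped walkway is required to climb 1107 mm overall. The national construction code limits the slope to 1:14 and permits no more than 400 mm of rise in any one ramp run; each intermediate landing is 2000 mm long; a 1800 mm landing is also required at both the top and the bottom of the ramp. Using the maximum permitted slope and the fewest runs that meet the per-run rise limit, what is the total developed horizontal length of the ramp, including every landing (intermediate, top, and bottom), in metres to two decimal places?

1107 / 400 = 2.77, so 3 ramp runs are needed. That means 2 intermediate landings.
Ramp run (horizontal) at 1:14: 1107 × 14 = 15498 mm.
2 intermediate landings contribute 2 × 2000 = 4000 mm.
Top and bottom landings: 2 × 1800 = 3600 mm.
Total = 15498 + 4000 + 3600 = 23098 mm.
= 23.10 m.

23.10 m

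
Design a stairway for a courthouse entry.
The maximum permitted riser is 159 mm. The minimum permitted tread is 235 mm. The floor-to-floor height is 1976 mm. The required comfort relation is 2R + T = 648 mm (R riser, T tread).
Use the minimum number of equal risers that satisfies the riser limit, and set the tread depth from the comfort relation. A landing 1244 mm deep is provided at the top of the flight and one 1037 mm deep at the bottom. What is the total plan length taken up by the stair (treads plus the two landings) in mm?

1976 / 159 = 12.43, so 13 risers are needed.
Each riser is 1976/13 = 152 mm (≤ 159 mm).
Tread T = 648 − 2 × 152 = 344 mm (≥ 235 mm).
Treads = 13 − 1 = 12; going = 12 × 344 = 4128 mm.
Enclosure = 4128 + 1244 + 1037 = 6409 mm.

6409 mm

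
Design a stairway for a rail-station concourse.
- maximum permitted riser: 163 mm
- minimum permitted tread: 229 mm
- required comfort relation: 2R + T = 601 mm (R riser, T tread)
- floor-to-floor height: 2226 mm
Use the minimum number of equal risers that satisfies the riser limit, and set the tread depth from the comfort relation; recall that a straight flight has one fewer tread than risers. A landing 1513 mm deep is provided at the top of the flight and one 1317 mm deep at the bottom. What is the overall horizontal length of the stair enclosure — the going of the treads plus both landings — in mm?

6509 mm

2226 / 163 = 13.656 → round up to 14 risers.
R = 2226 ÷ 14 = 159 mm.
T = 601 − 2·159 = 283 mm, which satisfies the 229 mm minimum.
14 risers give 13 treads; going = 13 × 283 = 3679 mm.
Add landings: 3679 + 1513 + 1317 = 6509 mm.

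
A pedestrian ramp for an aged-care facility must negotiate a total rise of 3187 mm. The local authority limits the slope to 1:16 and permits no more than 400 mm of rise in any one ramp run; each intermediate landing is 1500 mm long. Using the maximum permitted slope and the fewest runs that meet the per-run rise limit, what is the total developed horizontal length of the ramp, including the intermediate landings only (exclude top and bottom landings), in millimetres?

At most 400 each: 3187/400 = 7.97, giving 8 ramp runs. That means 7 intermediate landings.
Horizontal run for 3187 mm of rise at 1:16 is 3187 × 16 = 50992 mm.
7 intermediate landings contribute 7 × 1500 = 10500 mm.
Developed length = 50992 + 10500 = 61492 mm.

61492 mm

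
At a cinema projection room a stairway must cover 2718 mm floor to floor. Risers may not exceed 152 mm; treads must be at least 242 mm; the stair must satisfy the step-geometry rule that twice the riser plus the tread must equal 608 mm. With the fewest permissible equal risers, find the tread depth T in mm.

306 mm

2718 / 152 = 17.882 → round up to 18 risers.
Riser R = 2718 / 18 = 151 mm, within the 152 mm limit.
Tread T = 608 − 2 × 151 = 306 mm (≥ 242 mm).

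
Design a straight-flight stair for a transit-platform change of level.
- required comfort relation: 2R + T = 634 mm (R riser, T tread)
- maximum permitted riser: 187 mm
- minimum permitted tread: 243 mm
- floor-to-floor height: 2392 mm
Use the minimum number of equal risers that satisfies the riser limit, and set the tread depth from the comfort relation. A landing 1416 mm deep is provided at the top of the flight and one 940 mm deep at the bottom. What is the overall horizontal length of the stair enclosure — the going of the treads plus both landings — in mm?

2392 / 187 = 12.791 → round up to 13 risers.
Riser R = 2392 / 13 = 184 mm, within the 187 mm limit.
T = 634 − 2·184 = 266 mm, which satisfies the 243 mm minimum.
13 risers give 12 treads; going = 12 × 266 = 3192 mm.
Enclosure = 3192 + 1416 + 940 = 5548 mm.

5548 mm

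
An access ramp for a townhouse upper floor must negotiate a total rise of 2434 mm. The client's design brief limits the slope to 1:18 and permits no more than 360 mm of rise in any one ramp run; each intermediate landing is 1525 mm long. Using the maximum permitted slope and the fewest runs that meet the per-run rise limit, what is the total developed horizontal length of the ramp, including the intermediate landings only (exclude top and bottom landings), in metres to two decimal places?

⌈2434/360⌉ = 7 ramp runs. That means 6 intermediate landings.
Horizontal run for 2434 mm of rise at 1:18 is 2434 × 18 = 43812 mm.
6 intermediate landings contribute 6 × 1525 = 9150 mm.
Developed length = 43812 + 9150 = 52962 mm.
= 52.96 m.

52.96 m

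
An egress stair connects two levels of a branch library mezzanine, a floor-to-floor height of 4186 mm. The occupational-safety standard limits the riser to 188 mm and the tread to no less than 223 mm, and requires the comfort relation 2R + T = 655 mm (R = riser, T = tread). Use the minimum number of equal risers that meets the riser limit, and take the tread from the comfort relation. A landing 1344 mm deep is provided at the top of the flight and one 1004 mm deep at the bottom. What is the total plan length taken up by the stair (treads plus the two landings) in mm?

4186 / 188 = 22.27, so 23 risers are needed.
Riser R = 4186 / 23 = 182 mm, within the 188 mm limit.
Tread T = 655 − 2 × 182 = 291 mm (≥ 223 mm).
23 risers give 22 treads; going = 22 × 291 = 6402 mm.
Enclosure = 6402 + 1344 + 1004 = 8750 mm.

8750 mm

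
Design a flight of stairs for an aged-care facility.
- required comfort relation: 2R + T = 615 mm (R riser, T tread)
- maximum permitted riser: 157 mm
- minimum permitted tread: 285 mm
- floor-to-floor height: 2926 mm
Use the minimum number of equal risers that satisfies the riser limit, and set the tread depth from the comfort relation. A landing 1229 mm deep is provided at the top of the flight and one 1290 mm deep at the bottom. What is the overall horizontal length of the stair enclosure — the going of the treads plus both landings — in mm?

⌈2926/157⌉ = 19 risers.
Each riser is 2926/19 = 154 mm (≤ 157 mm).
T = 615 − 2·154 = 307 mm, which satisfies the 285 mm minimum.
Going = (19 − 1) × 307 = 5526 mm.
Add landings: 5526 + 1229 + 1290 = 8045 mm.

8045 mm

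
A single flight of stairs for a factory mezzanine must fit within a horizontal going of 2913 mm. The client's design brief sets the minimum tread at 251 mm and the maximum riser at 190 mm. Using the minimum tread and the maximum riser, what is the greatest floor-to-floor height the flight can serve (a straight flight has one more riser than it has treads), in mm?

2913 / 251 = 11.61, so 11 treads fit.
Risers = treads + 1 = 12.
Maximum height = 12 × 190 = 2280 mm.

2280 mm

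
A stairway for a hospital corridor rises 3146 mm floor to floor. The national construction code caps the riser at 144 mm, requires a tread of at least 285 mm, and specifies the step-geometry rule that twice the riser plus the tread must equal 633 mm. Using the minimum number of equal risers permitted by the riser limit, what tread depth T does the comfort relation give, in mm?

347 mm

3146 / 144 = 21.847 → round up to 22 risers.
R = 3146 ÷ 22 = 143 mm.
From 2R + T = 633: T = 633 − 286 = 347 mm.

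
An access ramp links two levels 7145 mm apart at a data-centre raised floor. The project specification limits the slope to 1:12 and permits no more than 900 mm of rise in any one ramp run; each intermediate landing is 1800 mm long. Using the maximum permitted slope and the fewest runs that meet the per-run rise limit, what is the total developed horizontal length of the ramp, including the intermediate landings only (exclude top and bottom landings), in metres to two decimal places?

98.34 m

⌈7145/900⌉ = 8 ramp runs. That means 7 intermediate landings.
Horizontal run for 7145 mm of rise at 1:12 is 7145 × 12 = 85740 mm.
7 intermediate landings contribute 7 × 1800 = 12600 mm.
Developed length = 85740 + 12600 = 98340 mm.
= 98.34 m.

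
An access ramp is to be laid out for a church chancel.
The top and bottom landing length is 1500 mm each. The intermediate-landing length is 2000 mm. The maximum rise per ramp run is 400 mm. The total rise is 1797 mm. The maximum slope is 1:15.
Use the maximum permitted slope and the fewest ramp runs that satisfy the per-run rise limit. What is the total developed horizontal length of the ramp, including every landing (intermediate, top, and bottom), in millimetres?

37955 mm

⌈1797/400⌉ = 5 ramp runs. That means 4 intermediate landings.
Ramp run (horizontal) at 1:15: 1797 × 15 = 26955 mm.
Intermediate landings: 4 × 2000 = 8000 mm.
Top and bottom landings: 2 × 1500 = 3000 mm.
Total = 26955 + 8000 + 3000 = 37955 mm.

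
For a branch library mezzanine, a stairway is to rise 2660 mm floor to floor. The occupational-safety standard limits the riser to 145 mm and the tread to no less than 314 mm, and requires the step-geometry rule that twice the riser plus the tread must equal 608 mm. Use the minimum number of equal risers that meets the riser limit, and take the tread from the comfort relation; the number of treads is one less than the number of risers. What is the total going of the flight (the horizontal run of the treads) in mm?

2660 / 145 = 18.34, so 19 risers are needed.
Each riser is 2660/19 = 140 mm (≤ 145 mm).
Tread T = 608 − 2 × 140 = 328 mm (≥ 314 mm).
Treads = 19 − 1 = 18; going = 18 × 328 = 5904 mm.

5904 mm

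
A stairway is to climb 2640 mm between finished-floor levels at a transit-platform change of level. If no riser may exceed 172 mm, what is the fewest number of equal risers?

2640 / 172 = 15.35, so 16 risers are needed.

16 risers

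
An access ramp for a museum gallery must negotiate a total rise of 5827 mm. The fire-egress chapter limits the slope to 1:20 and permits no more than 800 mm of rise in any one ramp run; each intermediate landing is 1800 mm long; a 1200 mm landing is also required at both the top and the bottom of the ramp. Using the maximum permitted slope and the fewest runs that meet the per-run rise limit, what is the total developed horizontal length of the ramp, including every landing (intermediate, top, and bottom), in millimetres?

131540 mm

At most 800 each: 5827/800 = 7.28, giving 8 ramp runs. That means 7 intermediate landings.
Ramp run (horizontal) at 1:20: 5827 × 20 = 116540 mm.
Intermediate landings: 7 × 1800 = 12600 mm.
Top and bottom landings: 2 × 1200 = 2400 mm.
Total = 116540 + 12600 + 2400 = 131540 mm.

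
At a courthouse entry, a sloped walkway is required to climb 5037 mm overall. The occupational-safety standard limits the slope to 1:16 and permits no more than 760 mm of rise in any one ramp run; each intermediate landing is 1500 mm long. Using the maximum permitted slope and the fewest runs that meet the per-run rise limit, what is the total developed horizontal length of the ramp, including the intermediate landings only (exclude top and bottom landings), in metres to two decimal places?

89.59 m

5037 / 760 = 6.628 → round up to 7 ramp runs. That means 6 intermediate landings.
Ramp run (horizontal) at 1:16: 5037 × 16 = 80592 mm.
Intermediate landings: 6 × 1500 = 9000 mm.
Total developed length = 80592 + 9000 = 89592 mm.
= 89.59 m.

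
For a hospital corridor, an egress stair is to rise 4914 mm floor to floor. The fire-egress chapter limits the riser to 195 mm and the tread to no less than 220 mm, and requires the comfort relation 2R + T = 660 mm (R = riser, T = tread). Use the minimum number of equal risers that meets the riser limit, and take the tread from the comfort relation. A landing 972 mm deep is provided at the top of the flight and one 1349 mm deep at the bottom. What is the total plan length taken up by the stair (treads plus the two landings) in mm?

9371 mm

⌈4914/195⌉ = 26 risers.
Riser R = 4914 / 26 = 189 mm, within the 195 mm limit.
Tread T = 660 − 2 × 189 = 282 mm (≥ 220 mm).
26 risers give 25 treads; going = 25 × 282 = 7050 mm.
Add landings: 7050 + 972 + 1349 = 9371 mm.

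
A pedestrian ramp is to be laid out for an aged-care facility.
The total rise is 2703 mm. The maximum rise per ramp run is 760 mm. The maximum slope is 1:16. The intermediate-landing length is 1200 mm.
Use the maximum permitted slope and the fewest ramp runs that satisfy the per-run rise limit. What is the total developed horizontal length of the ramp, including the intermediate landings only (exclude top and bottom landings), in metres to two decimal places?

⌈2703/760⌉ = 4 ramp runs. That means 3 intermediate landings.
Ramp run (horizontal) at 1:16: 2703 × 16 = 43248 mm.
Intermediate landings: 3 × 1200 = 3600 mm.
Total developed length = 43248 + 3600 = 46848 mm.
= 46.85 m.

46.85 m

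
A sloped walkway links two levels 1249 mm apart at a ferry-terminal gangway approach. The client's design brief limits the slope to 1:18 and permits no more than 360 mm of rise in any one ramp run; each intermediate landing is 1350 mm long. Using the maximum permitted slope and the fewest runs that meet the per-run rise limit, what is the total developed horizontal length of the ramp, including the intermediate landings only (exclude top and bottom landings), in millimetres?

26532 mm

At most 360 each: 1249/360 = 3.47, giving 4 ramp runs. That means 3 intermediate landings.
Ramp run (horizontal) at 1:18: 1249 × 18 = 22482 mm.
3 intermediate landings contribute 3 × 1350 = 4050 mm.
Developed length = 22482 + 4050 = 26532 mm.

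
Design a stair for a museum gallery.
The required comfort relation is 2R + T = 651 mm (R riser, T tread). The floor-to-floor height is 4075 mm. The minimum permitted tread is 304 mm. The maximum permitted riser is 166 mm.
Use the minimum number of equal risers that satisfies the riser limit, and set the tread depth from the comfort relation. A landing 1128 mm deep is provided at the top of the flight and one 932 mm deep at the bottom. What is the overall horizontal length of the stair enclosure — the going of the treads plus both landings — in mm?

4075 / 166 = 24.55, so 25 risers are needed.
Riser R = 4075 / 25 = 163 mm, within the 166 mm limit.
From 2R + T = 651: T = 651 − 326 = 325 mm.
Going = (25 − 1) × 325 = 7800 mm.
Enclosure = 7800 + 1128 + 932 = 9860 mm.

9860 mm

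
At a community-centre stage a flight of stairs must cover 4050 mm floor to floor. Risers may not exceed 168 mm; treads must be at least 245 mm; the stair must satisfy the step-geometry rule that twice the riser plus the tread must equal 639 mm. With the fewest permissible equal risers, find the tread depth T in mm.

⌈4050/168⌉ = 25 risers.
Riser R = 4050 / 25 = 162 mm, within the 168 mm limit.
From 2R + T = 639: T = 639 − 324 = 315 mm.

315 mm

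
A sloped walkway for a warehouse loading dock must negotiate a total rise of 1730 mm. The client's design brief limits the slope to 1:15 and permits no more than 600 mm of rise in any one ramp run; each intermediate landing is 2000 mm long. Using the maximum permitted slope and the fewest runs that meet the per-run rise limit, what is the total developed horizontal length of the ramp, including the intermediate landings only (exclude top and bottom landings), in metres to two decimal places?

29.95 m

1730 / 600 = 2.883 → round up to 3 ramp runs. That means 2 intermediate landings.
Ramp run (horizontal) at 1:15: 1730 × 15 = 25950 mm.
Intermediate landings: 2 × 2000 = 4000 mm.
Total developed length = 25950 + 4000 = 29950 mm.
= 29.95 m.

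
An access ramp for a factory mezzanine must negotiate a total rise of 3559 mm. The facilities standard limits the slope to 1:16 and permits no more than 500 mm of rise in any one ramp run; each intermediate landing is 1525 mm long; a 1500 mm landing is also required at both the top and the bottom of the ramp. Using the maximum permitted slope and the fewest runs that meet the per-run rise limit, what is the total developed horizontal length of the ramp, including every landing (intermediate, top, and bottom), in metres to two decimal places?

70.62 m

At most 500 each: 3559/500 = 7.12, giving 8 ramp runs. That means 7 intermediate landings.
Ramp run (horizontal) at 1:16: 3559 × 16 = 56944 mm.
7 intermediate landings contribute 7 × 1525 = 10675 mm.
Top and bottom landings: 2 × 1500 = 3000 mm.
Total = 56944 + 10675 + 3000 = 70619 mm.
= 70.62 m.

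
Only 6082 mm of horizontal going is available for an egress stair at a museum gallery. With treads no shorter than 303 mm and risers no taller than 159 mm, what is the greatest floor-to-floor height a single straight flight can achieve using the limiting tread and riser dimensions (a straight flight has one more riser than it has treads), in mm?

3339 mm

6082 / 303 = 20.07, so 20 treads fit.
Risers = treads + 1 = 21.
Maximum height = 21 × 159 = 3339 mm.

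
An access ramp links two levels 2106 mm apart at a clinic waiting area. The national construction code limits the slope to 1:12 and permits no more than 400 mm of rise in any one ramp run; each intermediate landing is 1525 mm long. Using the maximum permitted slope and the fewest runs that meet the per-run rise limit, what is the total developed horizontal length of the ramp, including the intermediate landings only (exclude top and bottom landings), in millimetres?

32897 mm

At most 400 each: 2106/400 = 5.26, giving 6 ramp runs. That means 5 intermediate landings.
Horizontal run for 2106 mm of rise at 1:12 is 2106 × 12 = 25272 mm.
Intermediate landings: 5 × 1525 = 7625 mm.
Developed length = 25272 + 7625 = 32897 mm.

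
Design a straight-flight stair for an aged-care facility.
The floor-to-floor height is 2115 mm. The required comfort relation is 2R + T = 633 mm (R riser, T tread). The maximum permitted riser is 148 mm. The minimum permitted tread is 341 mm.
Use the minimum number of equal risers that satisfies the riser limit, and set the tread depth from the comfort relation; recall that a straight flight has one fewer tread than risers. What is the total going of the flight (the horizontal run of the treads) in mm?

4914 mm

2115 / 148 = 14.291 → round up to 15 risers.
R = 2115 ÷ 15 = 141 mm.
From 2R + T = 633: T = 633 − 282 = 351 mm.
Going = (15 − 1) × 351 = 4914 mm.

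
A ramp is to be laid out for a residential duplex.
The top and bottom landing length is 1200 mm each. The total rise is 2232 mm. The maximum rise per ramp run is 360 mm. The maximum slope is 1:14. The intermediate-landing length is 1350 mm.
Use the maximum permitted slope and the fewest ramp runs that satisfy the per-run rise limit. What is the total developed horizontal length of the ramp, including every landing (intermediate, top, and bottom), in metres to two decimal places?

41.75 m

At most 360 each: 2232/360 = 6.20, giving 7 ramp runs. That means 6 intermediate landings.
Ramp run (horizontal) at 1:14: 2232 × 14 = 31248 mm.
6 intermediate landings contribute 6 × 1350 = 8100 mm.
Top and bottom landings: 2 × 1200 = 2400 mm.
Total = 31248 + 8100 + 2400 = 41748 mm.
= 41.75 m.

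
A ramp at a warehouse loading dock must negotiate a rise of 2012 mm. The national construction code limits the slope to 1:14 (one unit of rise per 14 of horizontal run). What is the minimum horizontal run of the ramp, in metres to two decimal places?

28.17 m

Run = rise × 14 = 2012 × 14 = 28168 mm.
28168 mm = 28.17 m.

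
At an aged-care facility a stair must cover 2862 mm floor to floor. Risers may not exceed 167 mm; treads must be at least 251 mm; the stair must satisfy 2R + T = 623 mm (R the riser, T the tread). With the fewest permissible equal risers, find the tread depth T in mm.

305 mm

2862 / 167 = 17.138 → round up to 18 risers.
R = 2862 ÷ 18 = 159 mm.
From 2R + T = 623: T = 623 − 318 = 305 mm.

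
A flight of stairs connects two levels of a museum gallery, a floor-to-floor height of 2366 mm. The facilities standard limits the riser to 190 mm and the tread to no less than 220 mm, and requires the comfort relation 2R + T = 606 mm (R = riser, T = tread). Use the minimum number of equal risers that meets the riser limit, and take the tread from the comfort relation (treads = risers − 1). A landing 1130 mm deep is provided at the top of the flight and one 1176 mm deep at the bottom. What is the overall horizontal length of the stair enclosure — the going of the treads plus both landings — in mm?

5210 mm

⌈2366/190⌉ = 13 risers.
Riser R = 2366 / 13 = 182 mm, within the 190 mm limit.
From 2R + T = 606: T = 606 − 364 = 242 mm.
13 risers give 12 treads; going = 12 × 242 = 2904 mm.
Add landings: 2904 + 1130 + 1176 = 5210 mm.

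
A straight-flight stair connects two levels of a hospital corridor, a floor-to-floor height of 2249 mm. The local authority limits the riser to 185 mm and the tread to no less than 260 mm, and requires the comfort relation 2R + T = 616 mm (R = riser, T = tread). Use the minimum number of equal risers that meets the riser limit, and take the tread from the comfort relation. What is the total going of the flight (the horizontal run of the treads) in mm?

⌈2249/185⌉ = 13 risers.
R = 2249 ÷ 13 = 173 mm.
From 2R + T = 616: T = 616 − 346 = 270 mm.
13 risers give 12 treads; going = 12 × 270 = 3240 mm.

3240 mm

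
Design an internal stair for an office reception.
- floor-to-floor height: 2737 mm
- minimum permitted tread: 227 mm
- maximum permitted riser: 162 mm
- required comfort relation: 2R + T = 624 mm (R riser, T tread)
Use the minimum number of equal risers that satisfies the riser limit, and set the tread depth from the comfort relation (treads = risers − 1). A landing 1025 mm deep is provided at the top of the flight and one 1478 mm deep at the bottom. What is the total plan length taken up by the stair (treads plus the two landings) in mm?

7335 mm

At most 162 each: 2737/162 = 16.90, giving 17 risers.
R = 2737 ÷ 17 = 161 mm.
From 2R + T = 624: T = 624 − 322 = 302 mm.
Going = (17 − 1) × 302 = 4832 mm.
Enclosure = 4832 + 1025 + 1478 = 7335 mm.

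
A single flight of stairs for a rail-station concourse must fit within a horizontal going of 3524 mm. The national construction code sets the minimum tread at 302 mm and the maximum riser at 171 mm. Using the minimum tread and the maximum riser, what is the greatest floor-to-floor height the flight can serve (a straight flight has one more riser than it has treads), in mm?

2052 mm

Treads that fit: ⌊3524 / 302⌋ = 11.
Risers = treads + 1 = 12.
Maximum height = 12 × 171 = 2052 mm.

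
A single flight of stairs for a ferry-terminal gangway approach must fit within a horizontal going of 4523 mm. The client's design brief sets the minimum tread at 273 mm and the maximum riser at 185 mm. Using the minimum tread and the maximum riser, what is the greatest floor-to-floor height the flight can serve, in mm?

4523 / 273 = 16.57, so 16 treads fit.
Risers = treads + 1 = 17.
Maximum height = 17 × 185 = 3145 mm.

3145 mm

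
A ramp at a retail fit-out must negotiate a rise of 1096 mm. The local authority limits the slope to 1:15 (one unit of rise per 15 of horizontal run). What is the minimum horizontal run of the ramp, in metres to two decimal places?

At 1:15 the run is 15 × 1096 = 16440 mm.
16440 mm = 16.44 m.

16.44 m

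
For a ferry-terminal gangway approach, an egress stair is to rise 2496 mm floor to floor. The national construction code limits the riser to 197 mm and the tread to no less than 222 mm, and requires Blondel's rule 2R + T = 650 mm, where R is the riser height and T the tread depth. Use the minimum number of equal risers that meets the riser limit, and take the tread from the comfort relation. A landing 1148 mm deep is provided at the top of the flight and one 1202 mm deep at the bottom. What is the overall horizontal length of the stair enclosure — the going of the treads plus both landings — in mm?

2496 / 197 = 12.670 → round up to 13 risers.
R = 2496 ÷ 13 = 192 mm.
From 2R + T = 650: T = 650 − 384 = 266 mm.
Going = (13 − 1) × 266 = 3192 mm.
Add landings: 3192 + 1148 + 1202 = 5542 mm.

5542 mm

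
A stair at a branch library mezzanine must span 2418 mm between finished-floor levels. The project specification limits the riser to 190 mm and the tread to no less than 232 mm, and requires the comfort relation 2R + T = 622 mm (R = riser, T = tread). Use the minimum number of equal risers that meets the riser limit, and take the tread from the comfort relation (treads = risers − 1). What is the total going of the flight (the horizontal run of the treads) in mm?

2418 / 190 = 12.73, so 13 risers are needed.
R = 2418 ÷ 13 = 186 mm.
T = 622 − 2·186 = 250 mm, which satisfies the 232 mm minimum.
13 risers give 12 treads; going = 12 × 250 = 3000 mm.

3000 mm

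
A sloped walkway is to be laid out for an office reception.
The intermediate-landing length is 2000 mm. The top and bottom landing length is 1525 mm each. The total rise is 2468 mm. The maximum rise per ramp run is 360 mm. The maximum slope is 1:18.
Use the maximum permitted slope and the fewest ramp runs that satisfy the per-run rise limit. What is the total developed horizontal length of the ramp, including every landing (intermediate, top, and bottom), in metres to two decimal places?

59.47 m

⌈2468/360⌉ = 7 ramp runs. That means 6 intermediate landings.
Ramp run (horizontal) at 1:18: 2468 × 18 = 44424 mm.
Intermediate landings: 6 × 2000 = 12000 mm.
Top and bottom landings: 2 × 1525 = 3050 mm.
Total = 44424 + 12000 + 3050 = 59474 mm.
= 59.47 m.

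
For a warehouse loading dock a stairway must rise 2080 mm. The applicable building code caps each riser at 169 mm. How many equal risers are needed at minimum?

13 risers

2080 / 169 = 12.31, so 13 risers are needed.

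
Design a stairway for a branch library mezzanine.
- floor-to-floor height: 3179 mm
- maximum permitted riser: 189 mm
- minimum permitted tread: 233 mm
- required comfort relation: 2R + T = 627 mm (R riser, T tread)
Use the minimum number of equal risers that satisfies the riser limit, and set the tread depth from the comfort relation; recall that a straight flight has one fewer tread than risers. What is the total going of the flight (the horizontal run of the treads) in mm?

4048 mm

3179 / 189 = 16.820 → round up to 17 risers.
Riser R = 3179 / 17 = 187 mm, within the 189 mm limit.
T = 627 − 2·187 = 253 mm, which satisfies the 233 mm minimum.
17 risers give 16 treads; going = 16 × 253 = 4048 mm.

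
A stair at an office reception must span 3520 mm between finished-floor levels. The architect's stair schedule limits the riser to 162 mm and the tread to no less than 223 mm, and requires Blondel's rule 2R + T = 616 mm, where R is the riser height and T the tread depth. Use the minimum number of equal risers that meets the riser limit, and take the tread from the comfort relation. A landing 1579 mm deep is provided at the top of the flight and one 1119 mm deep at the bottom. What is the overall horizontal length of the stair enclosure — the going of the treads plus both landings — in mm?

8914 mm

⌈3520/162⌉ = 22 risers.
Riser R = 3520 / 22 = 160 mm, within the 162 mm limit.
Tread T = 616 − 2 × 160 = 296 mm (≥ 223 mm).
Treads = 22 − 1 = 21; going = 21 × 296 = 6216 mm.
Add landings: 6216 + 1579 + 1119 = 8914 mm.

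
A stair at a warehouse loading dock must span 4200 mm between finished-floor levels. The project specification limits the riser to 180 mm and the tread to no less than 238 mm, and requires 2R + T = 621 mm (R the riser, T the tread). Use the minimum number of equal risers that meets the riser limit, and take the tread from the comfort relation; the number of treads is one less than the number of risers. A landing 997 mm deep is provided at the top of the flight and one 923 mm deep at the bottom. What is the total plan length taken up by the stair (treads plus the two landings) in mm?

8153 mm

⌈4200/180⌉ = 24 risers.
Riser R = 4200 / 24 = 175 mm, within the 180 mm limit.
T = 621 − 2·175 = 271 mm, which satisfies the 238 mm minimum.
Going = (24 − 1) × 271 = 6233 mm.
Add landings: 6233 + 997 + 923 = 8153 mm.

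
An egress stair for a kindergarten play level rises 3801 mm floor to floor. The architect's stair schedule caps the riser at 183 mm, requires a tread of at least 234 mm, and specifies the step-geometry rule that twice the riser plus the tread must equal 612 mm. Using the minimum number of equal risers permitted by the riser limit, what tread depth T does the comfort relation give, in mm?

At most 183 each: 3801/183 = 20.77, giving 21 risers.
R = 3801 ÷ 21 = 181 mm.
T = 612 − 2·181 = 250 mm, which satisfies the 234 mm minimum.

250 mm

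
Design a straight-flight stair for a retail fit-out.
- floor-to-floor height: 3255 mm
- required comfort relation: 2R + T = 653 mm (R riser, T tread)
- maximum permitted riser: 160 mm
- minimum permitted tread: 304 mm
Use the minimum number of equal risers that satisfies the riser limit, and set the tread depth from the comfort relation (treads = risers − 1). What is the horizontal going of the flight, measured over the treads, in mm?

3255 / 160 = 20.344 → round up to 21 risers.
Each riser is 3255/21 = 155 mm (≤ 160 mm).
From 2R + T = 653: T = 653 − 310 = 343 mm.
Going = (21 − 1) × 343 = 6860 mm.

6860 mm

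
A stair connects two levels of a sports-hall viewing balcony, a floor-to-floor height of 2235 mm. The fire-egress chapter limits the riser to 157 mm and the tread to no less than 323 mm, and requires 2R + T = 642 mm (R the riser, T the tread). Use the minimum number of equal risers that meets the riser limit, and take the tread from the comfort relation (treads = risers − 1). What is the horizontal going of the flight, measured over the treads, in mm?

At most 157 each: 2235/157 = 14.24, giving 15 risers.
R = 2235 ÷ 15 = 149 mm.
T = 642 − 2·149 = 344 mm, which satisfies the 323 mm minimum.
Treads = 15 − 1 = 14; going = 14 × 344 = 4816 mm.

4816 mm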